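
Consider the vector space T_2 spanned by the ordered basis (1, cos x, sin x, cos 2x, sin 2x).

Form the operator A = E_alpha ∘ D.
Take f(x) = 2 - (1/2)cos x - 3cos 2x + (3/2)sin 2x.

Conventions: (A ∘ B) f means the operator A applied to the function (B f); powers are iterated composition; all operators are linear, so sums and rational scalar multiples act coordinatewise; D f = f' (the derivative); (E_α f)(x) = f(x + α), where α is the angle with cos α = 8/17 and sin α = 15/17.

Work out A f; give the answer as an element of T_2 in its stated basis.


g(x) = (15/34)cos x + (4/17)sin x + (957/289)cos 2x - (1686/289)sin 2x

D f = (1/2)sin x + 3cos 2x + 6sin 2x
E_alpha D f = (15/34)cos x + (4/17)sin x + (957/289)cos 2x - (1686/289)sin 2x


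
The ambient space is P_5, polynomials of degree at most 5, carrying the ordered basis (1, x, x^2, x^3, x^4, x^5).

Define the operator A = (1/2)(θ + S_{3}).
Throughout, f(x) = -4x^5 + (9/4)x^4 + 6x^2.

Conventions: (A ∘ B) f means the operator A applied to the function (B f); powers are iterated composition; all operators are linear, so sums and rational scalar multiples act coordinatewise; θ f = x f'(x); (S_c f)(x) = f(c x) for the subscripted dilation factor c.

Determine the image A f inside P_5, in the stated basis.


θ f = -20x^5 + 9x^4 + 12x^2
S_{3} f = -972x^5 + (729/4)x^4 + 54x^2
(θ + S_{3}) f = -992x^5 + (765/4)x^4 + 66x^2
((1/2)(θ + S_{3})) f = -496x^5 + (765/8)x^4 + 33x^2

the image equals g(x) = -496x^5 + (765/8)x^4 + 33x^2


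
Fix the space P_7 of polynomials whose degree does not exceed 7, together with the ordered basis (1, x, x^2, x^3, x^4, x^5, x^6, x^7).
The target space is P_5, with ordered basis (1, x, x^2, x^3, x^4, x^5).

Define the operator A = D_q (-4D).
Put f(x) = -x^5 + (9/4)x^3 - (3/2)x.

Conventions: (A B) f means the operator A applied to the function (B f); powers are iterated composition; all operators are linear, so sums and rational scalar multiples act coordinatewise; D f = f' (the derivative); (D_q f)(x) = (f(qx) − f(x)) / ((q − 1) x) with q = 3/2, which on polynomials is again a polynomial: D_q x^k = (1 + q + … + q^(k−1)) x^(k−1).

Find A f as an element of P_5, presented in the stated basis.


the result is g(x) = (325/2)x^3 - (135/2)x

D f = -5x^4 + (27/4)x^2 - 3/2
(-4D) f = 20x^4 - 27x^2 + 6
D_q (-4D) f = (325/2)x^3 - (135/2)x


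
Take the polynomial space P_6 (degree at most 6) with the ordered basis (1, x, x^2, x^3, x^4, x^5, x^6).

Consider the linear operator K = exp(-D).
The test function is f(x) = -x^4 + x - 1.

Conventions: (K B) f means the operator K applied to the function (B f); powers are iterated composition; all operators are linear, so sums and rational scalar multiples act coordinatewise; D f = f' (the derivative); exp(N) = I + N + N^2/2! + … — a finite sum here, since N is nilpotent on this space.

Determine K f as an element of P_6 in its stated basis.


order-1 term: 4x^3 - 1
order-2 term: -6x^2
order-3 term: 4x
order-4 term: -1
the series for exp(-D) f terminates at order 4
exp(-D) f = -x^4 + 4x^3 - 6x^2 + 5x - 3

the result is g(x) = -x^4 + 4x^3 - 6x^2 + 5x - 3


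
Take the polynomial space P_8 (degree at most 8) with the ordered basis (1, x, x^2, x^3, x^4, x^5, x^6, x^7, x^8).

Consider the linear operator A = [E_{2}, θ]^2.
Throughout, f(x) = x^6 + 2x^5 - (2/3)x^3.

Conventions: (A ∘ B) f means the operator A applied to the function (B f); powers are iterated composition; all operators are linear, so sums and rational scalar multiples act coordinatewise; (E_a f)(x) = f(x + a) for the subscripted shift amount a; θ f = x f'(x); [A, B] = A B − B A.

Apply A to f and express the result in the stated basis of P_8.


the result is g(x) = 120x^4 + 2080x^3 + 13440x^2 + 38384x + 40896

θ f = 6x^6 + 10x^5 - 2x^3
E_{2} θ f = 6x^6 + 82x^5 + 460x^4 + 1358x^3 + 2228x^2 + 1928x + 688
E_{2} f = x^6 + 14x^5 + 80x^4 + (718/3)x^3 + 396x^2 + 344x + 368/3
θ E_{2} f = 6x^6 + 70x^5 + 320x^4 + 718x^3 + 792x^2 + 344x
[E_{2}, θ] f = 12x^5 + 140x^4 + 640x^3 + 1436x^2 + 1584x + 688
θ [E_{2}, θ] f = 60x^5 + 560x^4 + 1920x^3 + 2872x^2 + 1584x
E_{2} θ [E_{2}, θ] f = 60x^5 + 1160x^4 + 8800x^3 + 32632x^2 + 58832x + 40896
E_{2} [E_{2}, θ] f = 12x^5 + 260x^4 + 2240x^3 + 9596x^2 + 20448x + 17344
θ E_{2} [E_{2}, θ] f = 60x^5 + 1040x^4 + 6720x^3 + 19192x^2 + 20448x
[E_{2}, θ] [E_{2}, θ] f = 120x^4 + 2080x^3 + 13440x^2 + 38384x + 40896


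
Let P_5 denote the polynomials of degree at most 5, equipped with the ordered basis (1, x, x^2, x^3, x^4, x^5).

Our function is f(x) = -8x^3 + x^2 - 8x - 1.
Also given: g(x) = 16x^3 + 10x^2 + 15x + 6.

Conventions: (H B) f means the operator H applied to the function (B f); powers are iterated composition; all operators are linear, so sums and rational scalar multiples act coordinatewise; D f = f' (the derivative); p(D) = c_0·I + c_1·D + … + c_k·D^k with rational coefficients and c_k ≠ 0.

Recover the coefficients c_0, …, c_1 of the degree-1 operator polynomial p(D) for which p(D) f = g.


p(D) = -2·I − (1/2)·D, i.e. c_0 = -2, c_1 = -1/2

D^0 f = -8x^3 + x^2 - 8x - 1
D^1 f = -24x^2 + 2x - 8
matching coefficients of g against c_0 f + c_1 Df + … from the top degree down determines the c_i
solution: c_0 = -2, c_1 = -1/2


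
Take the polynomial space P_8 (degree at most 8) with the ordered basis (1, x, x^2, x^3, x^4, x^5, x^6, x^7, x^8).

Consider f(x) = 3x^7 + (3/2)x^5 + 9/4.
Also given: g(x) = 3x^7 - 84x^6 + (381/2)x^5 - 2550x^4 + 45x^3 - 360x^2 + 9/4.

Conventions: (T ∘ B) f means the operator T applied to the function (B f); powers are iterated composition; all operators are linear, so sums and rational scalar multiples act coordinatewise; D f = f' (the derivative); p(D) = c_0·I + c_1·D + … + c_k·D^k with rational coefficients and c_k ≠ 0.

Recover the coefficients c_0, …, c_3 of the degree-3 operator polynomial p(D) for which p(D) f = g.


D^0 f = 3x^7 + (3/2)x^5 + 9/4
D^1 f = 21x^6 + (15/2)x^4
D^2 f = 126x^5 + 30x^3
D^3 f = 630x^4 + 90x^2
matching coefficients of g against c_0 f + c_1 Df + … from the top degree down determines the c_i
solution: c_0 = 1, c_1 = -4, c_2 = 3/2, c_3 = -4

p(D) = I − 4·D + (3/2)·D^2 − 4·D^3, i.e. c_0 = 1, c_1 = -4, c_2 = 3/2, c_3 = -4


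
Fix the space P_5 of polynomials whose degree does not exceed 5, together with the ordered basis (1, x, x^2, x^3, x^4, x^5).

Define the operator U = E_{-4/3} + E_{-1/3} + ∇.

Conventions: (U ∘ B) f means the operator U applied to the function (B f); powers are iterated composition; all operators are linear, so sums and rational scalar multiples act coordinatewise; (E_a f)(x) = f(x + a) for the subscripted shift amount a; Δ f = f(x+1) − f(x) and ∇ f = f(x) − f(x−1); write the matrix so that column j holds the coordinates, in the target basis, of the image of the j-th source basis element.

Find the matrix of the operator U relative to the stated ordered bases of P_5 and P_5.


image of 1: 2
image of x: 2x - 2/3
image of x^2: 2x^2 - (4/3)x + 8/9
image of x^3: 2x^3 - 2x^2 + (8/3)x - 38/27
image of x^4: 2x^4 - (8/3)x^3 + (16/3)x^2 - (152/27)x + 176/81
image of x^5: 2x^5 - (10/3)x^4 + (80/9)x^3 - (380/27)x^2 + (880/81)x - 782/243
each image's coordinates form column j of the matrix

the matrix is [[2, -2/3, 8/9, -38/27, 176/81, -782/243]; [0, 2, -4/3, 8/3, -152/27, 880/81]; [0, 0, 2, -2, 16/3, -380/27]; [0, 0, 0, 2, -8/3, 80/9]; [0, 0, 0, 0, 2, -10/3]; [0, 0, 0, 0, 0, 2]] (rows listed top to bottom)


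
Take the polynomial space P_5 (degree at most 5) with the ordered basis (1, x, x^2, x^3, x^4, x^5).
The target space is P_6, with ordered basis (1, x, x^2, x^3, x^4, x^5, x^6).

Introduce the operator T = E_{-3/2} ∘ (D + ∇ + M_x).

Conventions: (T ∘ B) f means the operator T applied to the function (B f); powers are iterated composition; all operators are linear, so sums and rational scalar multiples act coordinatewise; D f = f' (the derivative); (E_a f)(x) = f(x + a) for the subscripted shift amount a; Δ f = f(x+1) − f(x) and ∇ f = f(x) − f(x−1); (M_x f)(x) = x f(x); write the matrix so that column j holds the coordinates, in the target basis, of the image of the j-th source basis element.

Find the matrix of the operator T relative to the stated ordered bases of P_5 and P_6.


image of 1: x - 3/2
image of x: x^2 - 3x + 17/4
image of x^2: x^3 - (9/2)x^2 + (43/4)x - 83/8
image of x^3: x^4 - 6x^3 + (39/2)x^2 - (69/2)x + 385/16
image of x^4: x^5 - (15/2)x^4 + (61/2)x^3 - (303/4)x^2 + (1621/16)x - 1763/32
image of x^5: x^6 - 9x^5 + (175/4)x^4 - (275/2)x^3 + (4255/16)x^2 - (4529/16)x + 8113/64
each image's coordinates form column j of the matrix

the matrix is [[-3/2, 17/4, -83/8, 385/16, -1763/32, 8113/64]; [1, -3, 43/4, -69/2, 1621/16, -4529/16]; [0, 1, -9/2, 39/2, -303/4, 4255/16]; [0, 0, 1, -6, 61/2, -275/2]; [0, 0, 0, 1, -15/2, 175/4]; [0, 0, 0, 0, 1, -9]; [0, 0, 0, 0, 0, 1]] (rows listed top to bottom)


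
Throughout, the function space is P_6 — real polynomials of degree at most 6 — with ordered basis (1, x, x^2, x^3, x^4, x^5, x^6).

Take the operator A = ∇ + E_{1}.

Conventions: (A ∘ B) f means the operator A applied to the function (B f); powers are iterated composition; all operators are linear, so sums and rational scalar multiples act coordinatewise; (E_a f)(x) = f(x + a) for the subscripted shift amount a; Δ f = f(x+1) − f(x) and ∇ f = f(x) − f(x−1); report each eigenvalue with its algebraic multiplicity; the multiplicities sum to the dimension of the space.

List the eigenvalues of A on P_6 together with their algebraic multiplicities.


λ = 1 (multiplicity 7)

image of 1: 1
image of x: x + 2
image of x^2: x^2 + 4x
image of x^3: x^3 + 6x^2 + 2
image of x^4: x^4 + 8x^3 + 8x
image of x^5: x^5 + 10x^4 + 20x^2 + 2
image of x^6: x^6 + 12x^5 + 40x^3 + 12x
the matrix is upper triangular; its diagonal is (1, 1, 1, 1, 1, 1, 1)
for a triangular matrix the eigenvalues are the diagonal entries, with algebraic multiplicity their repetition count


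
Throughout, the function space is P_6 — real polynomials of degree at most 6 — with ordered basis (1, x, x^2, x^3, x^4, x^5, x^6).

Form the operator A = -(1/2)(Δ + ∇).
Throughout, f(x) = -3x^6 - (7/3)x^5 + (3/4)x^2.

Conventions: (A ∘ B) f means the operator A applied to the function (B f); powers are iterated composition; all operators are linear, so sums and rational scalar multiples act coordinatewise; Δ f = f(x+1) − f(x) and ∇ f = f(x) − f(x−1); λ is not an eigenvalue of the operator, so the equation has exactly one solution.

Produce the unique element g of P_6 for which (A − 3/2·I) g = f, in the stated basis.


write g with unknown coordinates in the stated basis and equate coefficients in (A − 3/2·I) g = f
solving from the highest basis element down gives g = 2x^6 - (58/9)x^5 + (580/27)x^4 - (6800/81)x^3 + (34079/162)x^2 - (84022/243)x + 211976/729
check: A g = -12x^5 + (290/9)x^4 - (3400/27)x^3 + (8540/27)x^2 - (42011/81)x + 105988/243
so A g − 3/2·g = -3x^6 - (7/3)x^5 + (3/4)x^2 = f ✓

the image equals g(x) = 2x^6 - (58/9)x^5 + (580/27)x^4 - (6800/81)x^3 + (34079/162)x^2 - (84022/243)x + 211976/729


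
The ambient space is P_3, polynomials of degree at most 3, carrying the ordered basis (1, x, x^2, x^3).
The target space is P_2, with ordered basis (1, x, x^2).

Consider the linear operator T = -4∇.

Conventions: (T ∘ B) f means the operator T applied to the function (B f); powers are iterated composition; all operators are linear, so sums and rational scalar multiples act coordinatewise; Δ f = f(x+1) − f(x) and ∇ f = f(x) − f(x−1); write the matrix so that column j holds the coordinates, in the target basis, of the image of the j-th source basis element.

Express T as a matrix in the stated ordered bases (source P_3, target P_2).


image of 1: 0
image of x: -4
image of x^2: -8x + 4
image of x^3: -12x^2 + 12x - 4
each image's coordinates form column j of the matrix

the matrix is [[0, -4, 4, -4]; [0, 0, -8, 12]; [0, 0, 0, -12]] (rows listed top to bottom)


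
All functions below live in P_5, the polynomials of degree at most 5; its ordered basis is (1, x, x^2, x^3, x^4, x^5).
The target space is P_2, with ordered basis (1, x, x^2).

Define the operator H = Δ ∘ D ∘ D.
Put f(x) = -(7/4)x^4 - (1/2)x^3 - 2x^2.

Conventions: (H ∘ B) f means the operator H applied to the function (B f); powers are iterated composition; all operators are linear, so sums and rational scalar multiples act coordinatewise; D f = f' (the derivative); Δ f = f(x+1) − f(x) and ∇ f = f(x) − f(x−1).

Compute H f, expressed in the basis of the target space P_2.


D f = -7x^3 - (3/2)x^2 - 4x
D D f = -21x^2 - 3x - 4
Δ D D f = -42x - 24

the image equals g(x) = -42x - 24


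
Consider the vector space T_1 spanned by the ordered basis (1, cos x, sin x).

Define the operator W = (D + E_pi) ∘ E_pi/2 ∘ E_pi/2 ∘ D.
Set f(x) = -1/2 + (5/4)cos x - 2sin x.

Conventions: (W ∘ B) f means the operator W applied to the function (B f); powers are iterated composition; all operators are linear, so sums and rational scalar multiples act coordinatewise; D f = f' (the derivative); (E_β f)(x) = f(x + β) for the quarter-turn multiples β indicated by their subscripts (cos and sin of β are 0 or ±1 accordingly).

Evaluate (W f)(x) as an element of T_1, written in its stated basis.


g(x) = -(3/4)cos x - (13/4)sin x

D f = -2cos x - (5/4)sin x
E_pi/2 D f = -(5/4)cos x + 2sin x
E_pi/2 E_pi/2 D f = 2cos x + (5/4)sin x
D (E_pi/2 ∘ E_pi/2 ∘ D) f = (5/4)cos x - 2sin x
E_pi (E_pi/2 ∘ E_pi/2 ∘ D) f = -2cos x - (5/4)sin x
(D + E_pi) (E_pi/2 ∘ E_pi/2 ∘ D) f = -(3/4)cos x - (13/4)sin x


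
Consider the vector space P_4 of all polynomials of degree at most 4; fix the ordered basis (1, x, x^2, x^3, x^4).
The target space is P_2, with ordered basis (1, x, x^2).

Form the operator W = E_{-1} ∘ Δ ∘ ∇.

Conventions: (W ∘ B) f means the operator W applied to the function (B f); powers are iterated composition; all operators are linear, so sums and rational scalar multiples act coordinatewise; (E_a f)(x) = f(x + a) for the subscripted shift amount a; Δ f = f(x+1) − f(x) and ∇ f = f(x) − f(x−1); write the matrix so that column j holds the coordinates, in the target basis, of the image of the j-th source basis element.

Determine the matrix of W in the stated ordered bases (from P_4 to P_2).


image of 1: 0
image of x: 0
image of x^2: 2
image of x^3: 6x - 6
image of x^4: 12x^2 - 24x + 14
each image's coordinates form column j of the matrix

the matrix is [[0, 0, 2, -6, 14]; [0, 0, 0, 6, -24]; [0, 0, 0, 0, 12]] (rows listed top to bottom)


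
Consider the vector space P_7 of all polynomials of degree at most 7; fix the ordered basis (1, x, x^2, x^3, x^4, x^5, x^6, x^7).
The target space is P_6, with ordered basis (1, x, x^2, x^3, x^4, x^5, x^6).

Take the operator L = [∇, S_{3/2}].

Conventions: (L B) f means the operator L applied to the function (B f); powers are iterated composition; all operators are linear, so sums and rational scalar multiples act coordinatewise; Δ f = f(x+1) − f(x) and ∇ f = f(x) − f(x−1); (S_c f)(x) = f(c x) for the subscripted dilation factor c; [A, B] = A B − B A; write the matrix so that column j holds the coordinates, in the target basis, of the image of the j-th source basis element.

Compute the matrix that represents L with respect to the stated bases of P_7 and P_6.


the matrix is [[0, 1/2, -5/4, 19/8, -65/16, 211/32, -665/64, 2059/128]; [0, 0, 3/2, -45/8, 57/4, -975/32, 1899/32, -13965/128]; [0, 0, 0, 27/8, -135/8, 855/16, -8775/64, 39879/128]; [0, 0, 0, 0, 27/4, -675/16, 2565/16, -61425/128]; [0, 0, 0, 0, 0, 405/32, -6075/64, 53865/128]; [0, 0, 0, 0, 0, 0, 729/32, -25515/128]; [0, 0, 0, 0, 0, 0, 0, 5103/128]] (rows listed top to bottom)

image of 1: 0
image of x: 1/2
image of x^2: (3/2)x - 5/4
image of x^3: (27/8)x^2 - (45/8)x + 19/8
image of x^4: (27/4)x^3 - (135/8)x^2 + (57/4)x - 65/16
image of x^5: (405/32)x^4 - (675/16)x^3 + (855/16)x^2 - (975/32)x + 211/32
image of x^6: (729/32)x^5 - (6075/64)x^4 + (2565/16)x^3 - (8775/64)x^2 + (1899/32)x - 665/64
image of x^7: (5103/128)x^6 - (25515/128)x^5 + (53865/128)x^4 - (61425/128)x^3 + (39879/128)x^2 - (13965/128)x + 2059/128
each image's coordinates form column j of the matrix


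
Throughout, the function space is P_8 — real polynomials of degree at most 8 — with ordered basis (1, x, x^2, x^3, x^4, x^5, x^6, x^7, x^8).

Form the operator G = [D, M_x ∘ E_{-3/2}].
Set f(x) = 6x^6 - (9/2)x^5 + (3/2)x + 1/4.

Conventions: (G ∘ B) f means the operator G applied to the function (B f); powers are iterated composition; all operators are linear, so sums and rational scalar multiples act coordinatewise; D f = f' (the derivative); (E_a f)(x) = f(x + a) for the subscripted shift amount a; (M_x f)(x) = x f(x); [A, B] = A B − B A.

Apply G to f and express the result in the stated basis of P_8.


the image equals g(x) = 6x^6 - (117/2)x^5 + (945/4)x^4 - (2025/4)x^3 + (1215/2)x^2 - (12345/32)x + 6433/64

E_{-3/2} f = 6x^6 - (117/2)x^5 + (945/4)x^4 - (2025/4)x^3 + (1215/2)x^2 - (12345/32)x + 6433/64
M_x E_{-3/2} f = 6x^7 - (117/2)x^6 + (945/4)x^5 - (2025/4)x^4 + (1215/2)x^3 - (12345/32)x^2 + (6433/64)x
D (M_x ∘ E_{-3/2}) f = 42x^6 - 351x^5 + (4725/4)x^4 - 2025x^3 + (3645/2)x^2 - (12345/16)x + 6433/64
D f = 36x^5 - (45/2)x^4 + 3/2
E_{-3/2} D f = 36x^5 - (585/2)x^4 + 945x^3 - (6075/4)x^2 + 1215x - 12345/32
M_x E_{-3/2} D f = 36x^6 - (585/2)x^5 + 945x^4 - (6075/4)x^3 + 1215x^2 - (12345/32)x
[D, M_x ∘ E_{-3/2}] f = 6x^6 - (117/2)x^5 + (945/4)x^4 - (2025/4)x^3 + (1215/2)x^2 - (12345/32)x + 6433/64


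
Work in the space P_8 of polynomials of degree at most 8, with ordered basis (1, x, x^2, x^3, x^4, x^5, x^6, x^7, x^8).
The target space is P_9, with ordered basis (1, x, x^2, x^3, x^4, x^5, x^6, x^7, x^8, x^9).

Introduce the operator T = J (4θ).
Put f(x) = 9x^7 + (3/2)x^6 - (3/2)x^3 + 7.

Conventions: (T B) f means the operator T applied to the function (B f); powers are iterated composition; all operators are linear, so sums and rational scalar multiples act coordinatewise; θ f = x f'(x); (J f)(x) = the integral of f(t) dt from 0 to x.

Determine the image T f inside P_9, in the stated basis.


g(x) = (63/2)x^8 + (36/7)x^7 - (9/2)x^4

θ f = 63x^7 + 9x^6 - (9/2)x^3
(4θ) f = 252x^7 + 36x^6 - 18x^3
J (4θ) f = (63/2)x^8 + (36/7)x^7 - (9/2)x^4


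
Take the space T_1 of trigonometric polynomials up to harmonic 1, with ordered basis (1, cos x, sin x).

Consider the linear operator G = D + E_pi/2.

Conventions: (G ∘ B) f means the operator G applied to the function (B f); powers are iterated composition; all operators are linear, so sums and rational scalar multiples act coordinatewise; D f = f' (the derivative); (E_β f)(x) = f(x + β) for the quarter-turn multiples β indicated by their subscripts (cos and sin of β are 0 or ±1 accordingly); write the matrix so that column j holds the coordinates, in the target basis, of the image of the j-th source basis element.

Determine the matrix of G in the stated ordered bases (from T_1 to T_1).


the matrix is [[1, 0, 0]; [0, 0, 2]; [0, -2, 0]] (rows listed top to bottom)

image of 1: 1
image of cos x: -2sin x
image of sin x: 2cos x
each image's coordinates form column j of the matrix


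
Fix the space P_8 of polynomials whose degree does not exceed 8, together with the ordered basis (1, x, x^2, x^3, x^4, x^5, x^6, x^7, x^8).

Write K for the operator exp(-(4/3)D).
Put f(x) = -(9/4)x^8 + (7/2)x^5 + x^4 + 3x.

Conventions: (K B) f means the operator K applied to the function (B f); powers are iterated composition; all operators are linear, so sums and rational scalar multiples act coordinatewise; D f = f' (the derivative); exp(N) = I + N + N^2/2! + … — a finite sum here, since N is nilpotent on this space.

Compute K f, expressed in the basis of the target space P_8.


order-1 term: 24x^7 - (70/3)x^4 - (16/3)x^3 - 4
order-2 term: -112x^6 + (560/9)x^3 + (32/3)x^2
order-3 term: (896/3)x^5 - (2240/27)x^2 - (256/27)x
order-4 term: -(4480/9)x^4 + (4480/81)x + 256/81
order-5 term: (14336/27)x^3 - 3584/243
order-6 term: -(28672/81)x^2
order-7 term: (32768/243)x
order-8 term: -16384/729
the series for exp(-(4/3)D) f terminates at order 8
exp(-(4/3)D) f = -(9/4)x^8 + 24x^7 - 112x^6 + (1813/6)x^5 - (4681/9)x^4 + (15872/27)x^3 - (34528/81)x^2 + (44633/243)x - 27748/729

the image equals g(x) = -(9/4)x^8 + 24x^7 - 112x^6 + (1813/6)x^5 - (4681/9)x^4 + (15872/27)x^3 - (34528/81)x^2 + (44633/243)x - 27748/729


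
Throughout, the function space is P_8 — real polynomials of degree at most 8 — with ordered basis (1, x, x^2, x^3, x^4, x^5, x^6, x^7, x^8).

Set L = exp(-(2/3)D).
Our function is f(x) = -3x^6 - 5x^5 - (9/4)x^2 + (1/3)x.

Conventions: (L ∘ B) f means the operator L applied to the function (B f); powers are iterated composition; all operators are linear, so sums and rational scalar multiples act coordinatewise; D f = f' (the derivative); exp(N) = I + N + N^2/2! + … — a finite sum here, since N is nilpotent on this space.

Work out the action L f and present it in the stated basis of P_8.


order-1 term: 12x^5 + (50/3)x^4 + 3x - 2/9
order-2 term: -20x^4 - (200/9)x^3 - 1
order-3 term: (160/9)x^3 + (400/27)x^2
order-4 term: -(80/9)x^2 - (400/81)x
order-5 term: (64/27)x + 160/243
order-6 term: -64/243
the series for exp(-(2/3)D) f terminates at order 6
exp(-(2/3)D) f = -3x^6 + 7x^5 - (10/3)x^4 - (40/9)x^3 + (397/108)x^2 + (62/81)x - 67/81

the result is g(x) = -3x^6 + 7x^5 - (10/3)x^4 - (40/9)x^3 + (397/108)x^2 + (62/81)x - 67/81


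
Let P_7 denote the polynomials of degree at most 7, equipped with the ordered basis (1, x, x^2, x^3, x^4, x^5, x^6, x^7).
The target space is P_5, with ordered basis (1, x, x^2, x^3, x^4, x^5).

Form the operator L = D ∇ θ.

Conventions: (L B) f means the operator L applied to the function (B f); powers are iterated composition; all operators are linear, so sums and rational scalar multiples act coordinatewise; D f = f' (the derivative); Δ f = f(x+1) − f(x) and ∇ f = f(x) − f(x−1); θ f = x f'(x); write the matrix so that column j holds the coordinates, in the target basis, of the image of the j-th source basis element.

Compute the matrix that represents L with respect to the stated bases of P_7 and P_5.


image of 1: 0
image of x: 0
image of x^2: 4
image of x^3: 18x - 9
image of x^4: 48x^2 - 48x + 16
image of x^5: 100x^3 - 150x^2 + 100x - 25
image of x^6: 180x^4 - 360x^3 + 360x^2 - 180x + 36
image of x^7: 294x^5 - 735x^4 + 980x^3 - 735x^2 + 294x - 49
each image's coordinates form column j of the matrix

the matrix is [[0, 0, 4, -9, 16, -25, 36, -49]; [0, 0, 0, 18, -48, 100, -180, 294]; [0, 0, 0, 0, 48, -150, 360, -735]; [0, 0, 0, 0, 0, 100, -360, 980]; [0, 0, 0, 0, 0, 0, 180, -735]; [0, 0, 0, 0, 0, 0, 0, 294]] (rows listed top to bottom)


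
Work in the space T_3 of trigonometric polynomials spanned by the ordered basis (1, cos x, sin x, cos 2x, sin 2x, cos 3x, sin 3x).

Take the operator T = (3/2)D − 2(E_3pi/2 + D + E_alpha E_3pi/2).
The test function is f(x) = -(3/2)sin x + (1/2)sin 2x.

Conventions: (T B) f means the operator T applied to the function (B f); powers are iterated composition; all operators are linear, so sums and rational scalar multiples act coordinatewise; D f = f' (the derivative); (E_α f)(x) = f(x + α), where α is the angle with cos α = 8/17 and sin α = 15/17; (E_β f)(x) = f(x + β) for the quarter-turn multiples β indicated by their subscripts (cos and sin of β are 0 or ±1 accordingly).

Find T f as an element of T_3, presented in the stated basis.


g(x) = -(249/68)cos x + (45/17)sin x + (191/578)cos 2x + (128/289)sin 2x

D f = -(3/2)cos x + cos 2x
((3/2)D) f = -(9/4)cos x + (3/2)cos 2x
E_3pi/2 f = (3/2)cos x - (1/2)sin 2x
D f = -(3/2)cos x + cos 2x
E_3pi/2 f = (3/2)cos x - (1/2)sin 2x
E_alpha E_3pi/2 f = (12/17)cos x - (45/34)sin x - (120/289)cos 2x + (161/578)sin 2x
(E_3pi/2 + D + E_alpha E_3pi/2) f = (12/17)cos x - (45/34)sin x + (169/289)cos 2x - (64/289)sin 2x
(-2(E_3pi/2 + D + E_alpha E_3pi/2)) f = -(24/17)cos x + (45/17)sin x - (338/289)cos 2x + (128/289)sin 2x
((3/2)D − 2(E_3pi/2 + D + E_alpha E_3pi/2)) f = -(249/68)cos x + (45/17)sin x + (191/578)cos 2x + (128/289)sin 2x


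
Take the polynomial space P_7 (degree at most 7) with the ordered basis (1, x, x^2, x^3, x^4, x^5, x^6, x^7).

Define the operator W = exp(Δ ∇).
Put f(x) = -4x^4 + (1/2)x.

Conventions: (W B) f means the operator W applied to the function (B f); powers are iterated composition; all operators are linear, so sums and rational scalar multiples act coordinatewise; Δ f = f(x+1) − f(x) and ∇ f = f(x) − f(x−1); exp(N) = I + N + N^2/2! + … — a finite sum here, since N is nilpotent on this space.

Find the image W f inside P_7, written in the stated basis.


order-1 term: -48x^2 - 8
order-2 term: -48
the series for exp(Δ ∇) f terminates at order 2
exp(Δ ∇) f = -4x^4 - 48x^2 + (1/2)x - 56

the result is g(x) = -4x^4 - 48x^2 + (1/2)x - 56


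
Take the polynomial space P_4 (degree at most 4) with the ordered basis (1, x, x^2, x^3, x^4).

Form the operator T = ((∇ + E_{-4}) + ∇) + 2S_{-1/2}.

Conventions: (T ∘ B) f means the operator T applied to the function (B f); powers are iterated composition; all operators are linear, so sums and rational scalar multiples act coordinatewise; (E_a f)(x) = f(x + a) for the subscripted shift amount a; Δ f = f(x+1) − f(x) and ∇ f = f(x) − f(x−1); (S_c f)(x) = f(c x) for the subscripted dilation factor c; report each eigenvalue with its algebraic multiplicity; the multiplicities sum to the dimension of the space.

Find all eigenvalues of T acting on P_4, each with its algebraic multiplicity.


λ = 0 (multiplicity 1), λ = 3/4 (multiplicity 1), λ = 9/8 (multiplicity 1), λ = 3/2 (multiplicity 1), λ = 3 (multiplicity 1)

image of 1: 3
image of x: -2
image of x^2: (3/2)x^2 - 4x + 14
image of x^3: (3/4)x^3 - 6x^2 + 42x - 62
image of x^4: (9/8)x^4 - 8x^3 + 84x^2 - 248x + 254
the matrix is upper triangular; its diagonal is (3, 0, 3/2, 3/4, 9/8)
for a triangular matrix the eigenvalues are the diagonal entries, with algebraic multiplicity their repetition count


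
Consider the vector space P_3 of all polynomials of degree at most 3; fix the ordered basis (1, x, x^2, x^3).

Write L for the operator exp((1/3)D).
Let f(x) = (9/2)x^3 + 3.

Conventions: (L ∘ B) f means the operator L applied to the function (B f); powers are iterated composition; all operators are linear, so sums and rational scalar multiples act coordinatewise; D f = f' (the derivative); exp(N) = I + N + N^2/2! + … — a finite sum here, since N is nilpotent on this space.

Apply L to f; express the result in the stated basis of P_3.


order-1 term: (9/2)x^2
order-2 term: (3/2)x
order-3 term: 1/6
the series for exp((1/3)D) f terminates at order 3
exp((1/3)D) f = (9/2)x^3 + (9/2)x^2 + (3/2)x + 19/6

the image equals g(x) = (9/2)x^3 + (9/2)x^2 + (3/2)x + 19/6


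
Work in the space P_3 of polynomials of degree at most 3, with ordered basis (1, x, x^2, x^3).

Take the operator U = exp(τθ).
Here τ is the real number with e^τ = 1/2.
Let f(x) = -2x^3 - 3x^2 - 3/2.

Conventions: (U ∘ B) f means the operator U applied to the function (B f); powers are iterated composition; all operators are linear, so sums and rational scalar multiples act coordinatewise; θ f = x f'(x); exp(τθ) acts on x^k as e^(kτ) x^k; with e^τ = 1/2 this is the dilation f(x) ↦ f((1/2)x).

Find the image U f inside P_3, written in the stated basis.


g(x) = -(1/4)x^3 - (3/4)x^2 - 3/2

exp(τθ) x^k = e^(kτ) x^k; with e^τ = 1/2 this sends x^k to (1/2)^k x^k
x^2 ↦ 1/4 x^2
x^3 ↦ 1/8 x^3
applying this coordinatewise to f: exp(τθ) f = -(1/4)x^3 - (3/4)x^2 - 3/2


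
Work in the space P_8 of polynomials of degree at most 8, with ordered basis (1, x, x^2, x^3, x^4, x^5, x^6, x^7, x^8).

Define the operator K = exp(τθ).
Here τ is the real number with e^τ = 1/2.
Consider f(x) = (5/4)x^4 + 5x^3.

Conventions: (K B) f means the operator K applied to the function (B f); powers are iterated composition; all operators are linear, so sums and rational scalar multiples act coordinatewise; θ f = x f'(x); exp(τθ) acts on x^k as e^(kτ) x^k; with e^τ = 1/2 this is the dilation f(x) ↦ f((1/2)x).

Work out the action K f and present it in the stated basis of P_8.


exp(τθ) x^k = e^(kτ) x^k; with e^τ = 1/2 this sends x^k to (1/2)^k x^k
x^3 ↦ 1/8 x^3
x^4 ↦ 1/16 x^4
applying this coordinatewise to f: exp(τθ) f = (5/64)x^4 + (5/8)x^3

the image equals g(x) = (5/64)x^4 + (5/8)x^3


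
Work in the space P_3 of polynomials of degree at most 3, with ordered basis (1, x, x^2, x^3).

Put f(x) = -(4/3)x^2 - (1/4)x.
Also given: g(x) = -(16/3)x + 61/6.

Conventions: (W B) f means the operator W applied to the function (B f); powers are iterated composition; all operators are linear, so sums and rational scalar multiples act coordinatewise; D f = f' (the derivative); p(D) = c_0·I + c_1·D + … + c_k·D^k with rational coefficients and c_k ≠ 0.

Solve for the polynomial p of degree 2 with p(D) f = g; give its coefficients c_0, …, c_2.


p(D) = 2·D − 4·D^2, i.e. c_0 = 0, c_1 = 2, c_2 = -4

D^0 f = -(4/3)x^2 - (1/4)x
D^1 f = -(8/3)x - 1/4
D^2 f = -8/3
matching coefficients of g against c_0 f + c_1 Df + … from the top degree down determines the c_i
solution: c_0 = 0, c_1 = 2, c_2 = -4


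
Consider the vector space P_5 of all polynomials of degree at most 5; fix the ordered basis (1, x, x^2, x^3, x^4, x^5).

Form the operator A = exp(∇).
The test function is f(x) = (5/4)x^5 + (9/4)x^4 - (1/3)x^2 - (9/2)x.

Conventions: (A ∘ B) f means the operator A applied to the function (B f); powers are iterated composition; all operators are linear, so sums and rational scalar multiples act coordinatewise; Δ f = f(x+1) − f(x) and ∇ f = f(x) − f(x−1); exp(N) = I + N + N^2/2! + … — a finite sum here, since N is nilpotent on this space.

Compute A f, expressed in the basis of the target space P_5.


the image equals g(x) = (5/4)x^5 + (17/2)x^4 + 9x^3 - (77/6)x^2 - (95/12)x + 1/4

order-1 term: (25/4)x^4 - (7/2)x^3 - x^2 + (25/12)x - 31/6
order-2 term: (25/2)x^3 - 24x^2 + (67/4)x - 10/3
order-3 term: (25/2)x^2 - (57/2)x + 71/4
order-4 term: (25/4)x - 41/4
order-5 term: 5/4
the series for exp(∇) f terminates at order 5
exp(∇) f = (5/4)x^5 + (17/2)x^4 + 9x^3 - (77/6)x^2 - (95/12)x + 1/4


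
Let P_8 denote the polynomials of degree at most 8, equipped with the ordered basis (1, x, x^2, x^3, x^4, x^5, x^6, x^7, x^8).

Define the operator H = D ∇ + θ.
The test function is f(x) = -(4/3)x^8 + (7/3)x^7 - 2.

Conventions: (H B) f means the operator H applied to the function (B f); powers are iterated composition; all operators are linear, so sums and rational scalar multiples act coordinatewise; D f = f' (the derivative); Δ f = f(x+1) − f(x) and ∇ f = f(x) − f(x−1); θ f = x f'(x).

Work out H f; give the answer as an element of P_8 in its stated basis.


g(x) = -(32/3)x^8 + (49/3)x^7 - (224/3)x^6 + 322x^5 - (1855/3)x^4 + 700x^3 - 469x^2 + (518/3)x - 27

∇ f = -(32/3)x^7 + (161/3)x^6 - (371/3)x^5 + 175x^4 - (469/3)x^3 + (259/3)x^2 - 27x + 11/3
D ∇ f = -(224/3)x^6 + 322x^5 - (1855/3)x^4 + 700x^3 - 469x^2 + (518/3)x - 27
θ f = -(32/3)x^8 + (49/3)x^7
(D ∇ + θ) f = -(32/3)x^8 + (49/3)x^7 - (224/3)x^6 + 322x^5 - (1855/3)x^4 + 700x^3 - 469x^2 + (518/3)x - 27


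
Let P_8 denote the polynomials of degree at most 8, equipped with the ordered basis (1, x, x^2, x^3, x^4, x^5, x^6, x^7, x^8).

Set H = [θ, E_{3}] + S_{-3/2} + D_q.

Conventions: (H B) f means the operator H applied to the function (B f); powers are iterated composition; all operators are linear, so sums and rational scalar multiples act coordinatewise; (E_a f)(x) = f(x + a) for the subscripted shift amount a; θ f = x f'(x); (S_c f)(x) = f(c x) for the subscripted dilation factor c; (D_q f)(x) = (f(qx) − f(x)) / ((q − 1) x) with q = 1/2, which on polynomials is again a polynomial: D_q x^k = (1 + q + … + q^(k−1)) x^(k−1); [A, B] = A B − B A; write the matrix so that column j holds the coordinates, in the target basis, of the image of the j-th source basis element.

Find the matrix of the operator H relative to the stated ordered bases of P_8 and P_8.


image of 1: 1
image of x: -(3/2)x - 2
image of x^2: (9/4)x^2 - (9/2)x - 18
image of x^3: -(27/8)x^3 - (29/4)x^2 - 54x - 81
image of x^4: (81/16)x^4 - (81/8)x^3 - 108x^2 - 324x - 324
image of x^5: -(243/32)x^5 - (209/16)x^4 - 180x^3 - 810x^2 - 1620x - 1215
image of x^6: (729/64)x^6 - (513/32)x^5 - 270x^4 - 1620x^3 - 4860x^2 - 7290x - 4374
image of x^7: -(2187/128)x^7 - (1217/64)x^6 - 378x^5 - 2835x^4 - 11340x^3 - 25515x^2 - 30618x - 15309
image of x^8: (6561/256)x^8 - (2817/128)x^7 - 504x^6 - 4536x^5 - 22680x^4 - 68040x^3 - 122472x^2 - 122472x - 52488
each image's coordinates form column j of the matrix

the matrix is [[1, -2, -18, -81, -324, -1215, -4374, -15309, -52488]; [0, -3/2, -9/2, -54, -324, -1620, -7290, -30618, -122472]; [0, 0, 9/4, -29/4, -108, -810, -4860, -25515, -122472]; [0, 0, 0, -27/8, -81/8, -180, -1620, -11340, -68040]; [0, 0, 0, 0, 81/16, -209/16, -270, -2835, -22680]; [0, 0, 0, 0, 0, -243/32, -513/32, -378, -4536]; [0, 0, 0, 0, 0, 0, 729/64, -1217/64, -504]; [0, 0, 0, 0, 0, 0, 0, -2187/128, -2817/128]; [0, 0, 0, 0, 0, 0, 0, 0, 6561/256]] (rows listed top to bottom)


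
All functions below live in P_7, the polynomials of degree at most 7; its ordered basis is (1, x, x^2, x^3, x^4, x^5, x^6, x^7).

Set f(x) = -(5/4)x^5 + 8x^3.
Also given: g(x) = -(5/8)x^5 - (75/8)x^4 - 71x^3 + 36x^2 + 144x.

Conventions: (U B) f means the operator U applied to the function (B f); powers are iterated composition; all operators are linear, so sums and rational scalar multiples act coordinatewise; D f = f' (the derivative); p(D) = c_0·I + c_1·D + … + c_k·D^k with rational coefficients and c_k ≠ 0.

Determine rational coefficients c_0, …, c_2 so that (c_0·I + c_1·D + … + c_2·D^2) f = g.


D^0 f = -(5/4)x^5 + 8x^3
D^1 f = -(25/4)x^4 + 24x^2
D^2 f = -25x^3 + 48x
matching coefficients of g against c_0 f + c_1 Df + … from the top degree down determines the c_i
solution: c_0 = 1/2, c_1 = 3/2, c_2 = 3

p(D) = (1/2)·I + (3/2)·D + 3·D^2, i.e. c_0 = 1/2, c_1 = 3/2, c_2 = 3


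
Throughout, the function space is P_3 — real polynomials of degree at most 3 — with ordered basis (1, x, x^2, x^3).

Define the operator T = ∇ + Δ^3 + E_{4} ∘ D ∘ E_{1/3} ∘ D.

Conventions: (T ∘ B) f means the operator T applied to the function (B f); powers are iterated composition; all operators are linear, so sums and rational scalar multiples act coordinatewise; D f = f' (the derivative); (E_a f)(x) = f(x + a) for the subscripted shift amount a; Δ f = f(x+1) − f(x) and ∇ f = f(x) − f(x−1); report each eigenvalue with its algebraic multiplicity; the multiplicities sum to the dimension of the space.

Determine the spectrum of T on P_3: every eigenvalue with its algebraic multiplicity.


λ = 0 (multiplicity 4)

image of 1: 0
image of x: 1
image of x^2: 2x + 1
image of x^3: 3x^2 + 3x + 33
the matrix is upper triangular; its diagonal is (0, 0, 0, 0)
for a triangular matrix the eigenvalues are the diagonal entries, with algebraic multiplicity their repetition count


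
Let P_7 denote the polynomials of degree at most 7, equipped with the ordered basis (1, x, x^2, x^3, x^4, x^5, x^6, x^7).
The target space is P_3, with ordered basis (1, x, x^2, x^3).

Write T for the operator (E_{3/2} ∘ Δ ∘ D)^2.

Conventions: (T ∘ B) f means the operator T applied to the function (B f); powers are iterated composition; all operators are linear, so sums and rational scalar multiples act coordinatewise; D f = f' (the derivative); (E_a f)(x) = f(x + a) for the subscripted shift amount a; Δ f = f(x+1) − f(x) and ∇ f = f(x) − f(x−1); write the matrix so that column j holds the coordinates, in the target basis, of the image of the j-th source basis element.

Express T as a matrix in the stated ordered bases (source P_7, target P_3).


the matrix is [[0, 0, 0, 0, 24, 480, 5820, 55440]; [0, 0, 0, 0, 0, 120, 2880, 40740]; [0, 0, 0, 0, 0, 0, 360, 10080]; [0, 0, 0, 0, 0, 0, 0, 840]] (rows listed top to bottom)

image of 1: 0
image of x: 0
image of x^2: 0
image of x^3: 0
image of x^4: 24
image of x^5: 120x + 480
image of x^6: 360x^2 + 2880x + 5820
image of x^7: 840x^3 + 10080x^2 + 40740x + 55440
each image's coordinates form column j of the matrix


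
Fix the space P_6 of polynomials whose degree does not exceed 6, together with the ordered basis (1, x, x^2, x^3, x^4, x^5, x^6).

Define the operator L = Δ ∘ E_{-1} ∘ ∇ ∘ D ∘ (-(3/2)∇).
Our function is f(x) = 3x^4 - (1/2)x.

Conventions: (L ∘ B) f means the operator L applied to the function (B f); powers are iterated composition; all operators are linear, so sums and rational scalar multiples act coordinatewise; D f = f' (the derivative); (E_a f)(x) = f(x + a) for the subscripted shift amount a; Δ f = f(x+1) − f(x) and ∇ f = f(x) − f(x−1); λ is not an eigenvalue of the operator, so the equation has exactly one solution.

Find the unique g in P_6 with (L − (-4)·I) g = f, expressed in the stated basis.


g(x) = (3/4)x^4 - (1/8)x + 27/4

write g with unknown coordinates in the stated basis and equate coefficients in (L − (-4)·I) g = f
solving from the highest basis element down gives g = (3/4)x^4 - (1/8)x + 27/4
check: L g = -27
so L g − (-4)·g = 3x^4 - (1/2)x = f ✓


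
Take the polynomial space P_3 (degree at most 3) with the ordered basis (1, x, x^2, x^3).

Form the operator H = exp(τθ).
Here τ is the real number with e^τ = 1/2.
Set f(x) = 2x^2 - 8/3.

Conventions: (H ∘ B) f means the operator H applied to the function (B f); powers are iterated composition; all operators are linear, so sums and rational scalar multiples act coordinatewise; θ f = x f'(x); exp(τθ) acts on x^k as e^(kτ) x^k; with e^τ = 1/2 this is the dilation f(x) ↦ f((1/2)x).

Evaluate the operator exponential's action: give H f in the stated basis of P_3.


the result is g(x) = (1/2)x^2 - 8/3

exp(τθ) x^k = e^(kτ) x^k; with e^τ = 1/2 this sends x^k to (1/2)^k x^k
x^2 ↦ 1/4 x^2
applying this coordinatewise to f: exp(τθ) f = (1/2)x^2 - 8/3


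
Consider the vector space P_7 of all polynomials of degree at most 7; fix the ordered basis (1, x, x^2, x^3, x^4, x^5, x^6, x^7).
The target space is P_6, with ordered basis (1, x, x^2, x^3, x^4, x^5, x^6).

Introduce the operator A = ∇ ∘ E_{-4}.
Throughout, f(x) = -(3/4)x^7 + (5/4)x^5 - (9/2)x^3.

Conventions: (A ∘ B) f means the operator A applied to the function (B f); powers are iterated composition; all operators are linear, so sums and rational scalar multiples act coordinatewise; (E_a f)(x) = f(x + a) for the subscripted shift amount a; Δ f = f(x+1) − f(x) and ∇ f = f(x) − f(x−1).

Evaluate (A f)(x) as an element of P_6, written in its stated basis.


E_{-4} f = -(3/4)x^7 + 21x^6 - (1003/4)x^5 + 1655x^4 - (13049/2)x^3 + 15382x^2 - 20120x + 11296
∇ E_{-4} f = -(21/4)x^6 + (567/4)x^5 - 1595x^4 + (38295/4)x^3 - (129367/4)x^2 + (116685/2)x - 43954

the result is g(x) = -(21/4)x^6 + (567/4)x^5 - 1595x^4 + (38295/4)x^3 - (129367/4)x^2 + (116685/2)x - 43954


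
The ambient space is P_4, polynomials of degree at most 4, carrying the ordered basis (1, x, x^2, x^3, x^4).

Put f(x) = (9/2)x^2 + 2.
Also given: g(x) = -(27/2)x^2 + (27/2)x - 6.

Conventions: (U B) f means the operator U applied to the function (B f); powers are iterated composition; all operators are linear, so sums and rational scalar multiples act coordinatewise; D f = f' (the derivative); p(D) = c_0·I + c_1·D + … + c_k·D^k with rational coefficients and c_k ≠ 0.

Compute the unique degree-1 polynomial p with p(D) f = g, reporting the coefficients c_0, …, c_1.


p(D) = -3·I + (3/2)·D, i.e. c_0 = -3, c_1 = 3/2

D^0 f = (9/2)x^2 + 2
D^1 f = 9x
matching coefficients of g against c_0 f + c_1 Df + … from the top degree down determines the c_i
solution: c_0 = -3, c_1 = 3/2


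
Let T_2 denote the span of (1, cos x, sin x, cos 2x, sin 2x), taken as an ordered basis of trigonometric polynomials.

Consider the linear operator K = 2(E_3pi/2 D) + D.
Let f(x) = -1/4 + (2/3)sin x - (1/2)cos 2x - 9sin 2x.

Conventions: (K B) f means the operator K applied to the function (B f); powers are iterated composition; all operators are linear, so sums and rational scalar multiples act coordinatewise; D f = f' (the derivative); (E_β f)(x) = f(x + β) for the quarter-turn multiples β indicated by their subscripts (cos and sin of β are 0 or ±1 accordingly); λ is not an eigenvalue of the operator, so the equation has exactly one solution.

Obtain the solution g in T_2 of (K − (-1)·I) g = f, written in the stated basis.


the result is g(x) = -1/4 - (1/15)cos x + (1/5)sin x - (37/10)cos 2x - (8/5)sin 2x

write g with unknown coordinates in the stated basis and equate coefficients in (K − (-1)·I) g = f
solving from the highest basis element down gives g = -1/4 - (1/15)cos x + (1/5)sin x - (37/10)cos 2x - (8/5)sin 2x
check: K g = (1/15)cos x + (7/15)sin x + (16/5)cos 2x - (37/5)sin 2x
so K g − (-1)·g = -1/4 + (2/3)sin x - (1/2)cos 2x - 9sin 2x = f ✓
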